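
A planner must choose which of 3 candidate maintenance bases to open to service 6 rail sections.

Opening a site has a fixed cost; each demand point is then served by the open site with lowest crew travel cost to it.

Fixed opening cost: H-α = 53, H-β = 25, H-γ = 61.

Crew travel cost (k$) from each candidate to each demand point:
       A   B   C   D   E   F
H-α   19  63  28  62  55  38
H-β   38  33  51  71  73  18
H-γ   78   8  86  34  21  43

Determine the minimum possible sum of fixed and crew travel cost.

Open {H-β, H-γ}: assign each demand point to its cheapest open site.
  A→H-β 38, B→H-γ 8, C→H-β 51, D→H-γ 34, E→H-γ 21, F→H-β 18
  crew travel cost 170, fixed 86 → total 256.
Compare {H-α, H-γ}: crew travel cost 148 + fixed 114 = 262.
Compare {H-α, H-β, H-γ}: crew travel cost 128 + fixed 139 = 267.
Compare {H-α, H-β}: crew travel cost 215 + fixed 78 = 293.
All other subsets cost ≥ 262. Minimum total cost: 256.

256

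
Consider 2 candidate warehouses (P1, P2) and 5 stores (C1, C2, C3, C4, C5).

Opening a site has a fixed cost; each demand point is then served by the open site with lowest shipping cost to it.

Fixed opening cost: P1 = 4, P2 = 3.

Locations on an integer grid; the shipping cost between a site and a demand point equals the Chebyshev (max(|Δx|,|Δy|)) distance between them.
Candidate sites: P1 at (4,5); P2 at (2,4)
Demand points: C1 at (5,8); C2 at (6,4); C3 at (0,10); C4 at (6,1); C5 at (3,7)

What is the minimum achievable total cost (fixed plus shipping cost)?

20

Open {P1}: assign each demand point to its cheapest open site.
  C1→P1 3, C2→P1 2, C3→P1 5, C4→P1 4, C5→P1 2
  shipping cost 16, fixed 4 → total 20.
Compare {P1, P2}: shipping cost 16 + fixed 7 = 23.
Compare {P2}: shipping cost 21 + fixed 3 = 24.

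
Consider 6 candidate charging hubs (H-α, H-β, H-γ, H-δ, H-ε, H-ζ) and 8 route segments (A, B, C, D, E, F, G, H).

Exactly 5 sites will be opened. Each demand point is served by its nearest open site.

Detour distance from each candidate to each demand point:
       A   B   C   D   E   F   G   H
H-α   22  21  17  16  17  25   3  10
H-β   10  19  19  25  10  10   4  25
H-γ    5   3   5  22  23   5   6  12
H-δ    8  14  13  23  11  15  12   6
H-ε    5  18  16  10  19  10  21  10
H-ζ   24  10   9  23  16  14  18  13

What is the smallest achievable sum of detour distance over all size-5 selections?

47

Open {H-α, H-β, H-γ, H-δ, H-ε}.
  A→H-γ 5, B→H-γ 3, C→H-γ 5, D→H-ε 10, E→H-β 10, F→H-γ 5, G→H-α 3, H→H-δ 6  ⇒ total 47.
Compare {H-α, H-γ, H-δ, H-ε, H-ζ}: total 48.
Compare {H-β, H-γ, H-δ, H-ε, H-ζ}: total 48.
No size-5 selection does better; minimum is 47.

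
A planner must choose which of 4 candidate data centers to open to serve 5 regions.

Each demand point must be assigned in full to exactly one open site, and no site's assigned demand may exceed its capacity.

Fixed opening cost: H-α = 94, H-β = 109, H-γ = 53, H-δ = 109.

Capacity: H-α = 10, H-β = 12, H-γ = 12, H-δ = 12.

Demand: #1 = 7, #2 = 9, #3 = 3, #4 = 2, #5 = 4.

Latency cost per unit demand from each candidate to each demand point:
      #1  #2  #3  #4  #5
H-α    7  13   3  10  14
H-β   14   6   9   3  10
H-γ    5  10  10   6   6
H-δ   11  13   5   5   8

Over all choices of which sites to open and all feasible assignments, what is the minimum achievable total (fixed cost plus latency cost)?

384

Open {H-α, H-β, H-γ}; cheapest assignment that respects the capacities:
  H-α (cap 10, load 3): #3 — cost 3×3 = 9
  H-β (cap 12, load 11): #2, #4 — cost 9×6 + 2×3 = 60
  H-γ (cap 12, load 11): #1, #5 — cost 7×5 + 4×6 = 59
  Shipping 128, fixed 256 → total 384.
  Any other capacity-feasible assignment to {H-α, H-β, H-γ} ships for at least 128.
Compare {H-β, H-γ, H-δ}: its best feasible assignment gives total 405.
Compare {H-α, H-γ, H-δ}: its best feasible assignment gives total 446.
Every other set of open sites that can feasibly serve all demand totals ≥ 405 even under its best assignment. Minimum: 384.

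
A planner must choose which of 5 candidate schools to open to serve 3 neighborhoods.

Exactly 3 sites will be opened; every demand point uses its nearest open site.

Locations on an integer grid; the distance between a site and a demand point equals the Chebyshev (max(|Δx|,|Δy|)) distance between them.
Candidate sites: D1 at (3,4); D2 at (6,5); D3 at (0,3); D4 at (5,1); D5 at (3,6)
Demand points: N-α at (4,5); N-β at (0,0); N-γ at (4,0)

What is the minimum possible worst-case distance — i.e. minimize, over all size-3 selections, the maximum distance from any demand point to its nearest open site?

Open {D1, D3, D4}.
  Farthest demand point is N-β at distance 3 (to D3); all others are ≤ 3.
With {D2, D3, D4} the worst case is 3.
With {D3, D4, D5} the worst case is 3.
No size-3 selection achieves below 3.

3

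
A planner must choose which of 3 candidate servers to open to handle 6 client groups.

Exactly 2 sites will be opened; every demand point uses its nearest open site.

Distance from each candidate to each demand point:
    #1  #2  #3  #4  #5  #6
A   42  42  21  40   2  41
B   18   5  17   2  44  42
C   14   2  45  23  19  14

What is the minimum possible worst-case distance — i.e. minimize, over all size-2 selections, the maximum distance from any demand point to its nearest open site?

Open {B, C}.
  Farthest demand point is #5 at distance 19 (to C); all others are ≤ 19.
With {A, C} the worst case is 23.
With {A, B} the worst case is 41.
No size-2 selection achieves below 19.

19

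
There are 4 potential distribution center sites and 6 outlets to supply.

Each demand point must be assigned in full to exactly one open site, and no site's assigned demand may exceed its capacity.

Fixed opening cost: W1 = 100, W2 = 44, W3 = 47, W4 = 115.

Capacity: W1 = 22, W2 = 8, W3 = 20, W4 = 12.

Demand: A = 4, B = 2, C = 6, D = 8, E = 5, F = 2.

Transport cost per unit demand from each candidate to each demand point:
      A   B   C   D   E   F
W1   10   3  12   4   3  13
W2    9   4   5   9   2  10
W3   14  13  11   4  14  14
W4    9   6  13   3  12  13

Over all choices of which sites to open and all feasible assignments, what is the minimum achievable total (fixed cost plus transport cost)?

Open {W1, W2}; cheapest assignment that respects the capacities:
  W1 (cap 22, load 19): A, B, D, E — cost 4×10 + 2×3 + 8×4 + 5×3 = 93
  W2 (cap 8, load 8): C, F — cost 6×5 + 2×10 = 50
  Shipping 143, fixed 144 → total 287.
  Any other capacity-feasible assignment to {W1, W2} ships for at least 143.
Compare {W2, W3}: its best feasible assignment gives total 291.
Compare {W1, W3}: its best feasible assignment gives total 332.
Every other set of open sites that can feasibly serve all demand totals ≥ 291 even under its best assignment. Minimum: 287.

287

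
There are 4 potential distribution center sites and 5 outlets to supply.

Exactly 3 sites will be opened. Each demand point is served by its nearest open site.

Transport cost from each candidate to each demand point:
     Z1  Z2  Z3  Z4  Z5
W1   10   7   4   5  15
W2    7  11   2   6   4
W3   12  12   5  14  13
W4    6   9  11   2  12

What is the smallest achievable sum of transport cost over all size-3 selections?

Open {W1, W2, W4}.
  Z1→W4 6, Z2→W1 7, Z3→W2 2, Z4→W4 2, Z5→W2 4  ⇒ total 21.
Compare {W2, W3, W4}: total 23.
Compare {W1, W2, W3}: total 25.
No size-3 selection does better; minimum is 21.

21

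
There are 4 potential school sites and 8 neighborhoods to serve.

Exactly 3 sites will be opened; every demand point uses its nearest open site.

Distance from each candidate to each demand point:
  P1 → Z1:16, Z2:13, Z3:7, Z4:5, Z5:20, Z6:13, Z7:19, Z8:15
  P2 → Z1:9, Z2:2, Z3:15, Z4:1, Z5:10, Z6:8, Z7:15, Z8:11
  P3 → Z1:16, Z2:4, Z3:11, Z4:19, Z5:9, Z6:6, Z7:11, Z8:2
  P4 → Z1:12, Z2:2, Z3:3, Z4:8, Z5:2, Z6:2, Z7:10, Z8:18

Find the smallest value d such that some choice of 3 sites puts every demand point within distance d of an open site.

Open {P2, P3, P4}.
  Farthest demand point is Z7 at distance 10 (to P4); all others are ≤ 10.
With {P1, P2, P3} the worst case is 11.
With {P1, P2, P4} the worst case is 11.
No size-3 selection achieves below 10.

10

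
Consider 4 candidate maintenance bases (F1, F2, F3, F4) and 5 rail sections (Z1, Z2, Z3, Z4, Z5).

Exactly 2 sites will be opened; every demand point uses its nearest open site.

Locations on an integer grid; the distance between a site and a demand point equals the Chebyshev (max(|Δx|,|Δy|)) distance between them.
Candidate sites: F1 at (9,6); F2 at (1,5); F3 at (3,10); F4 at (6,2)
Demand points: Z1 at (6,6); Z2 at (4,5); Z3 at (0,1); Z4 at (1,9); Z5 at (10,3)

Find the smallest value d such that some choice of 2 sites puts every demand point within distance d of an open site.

4

Open {F1, F2}.
  Farthest demand point is Z3 at distance 4 (to F2); all others are ≤ 4.
With {F2, F4} the worst case is 4.
With {F3, F4} the worst case is 6.
No size-2 selection achieves below 4.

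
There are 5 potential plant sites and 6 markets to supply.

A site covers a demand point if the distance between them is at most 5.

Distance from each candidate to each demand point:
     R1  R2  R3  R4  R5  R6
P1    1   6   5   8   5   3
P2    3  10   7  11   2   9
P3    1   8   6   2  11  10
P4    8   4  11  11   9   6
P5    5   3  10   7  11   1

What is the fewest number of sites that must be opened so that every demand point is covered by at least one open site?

Coverage sets (demand points within 5 of each site):
  P1: {R1, R3, R5, R6}
  P2: {R1, R5}
  P3: {R1, R4}
  P4: {R2}
  P5: {R1, R2, R6}
No 2 sites suffice: every size-2 union leaves at least one demand point uncovered.
But {P1, P3, P4} covers everything, so the minimum is 3.

3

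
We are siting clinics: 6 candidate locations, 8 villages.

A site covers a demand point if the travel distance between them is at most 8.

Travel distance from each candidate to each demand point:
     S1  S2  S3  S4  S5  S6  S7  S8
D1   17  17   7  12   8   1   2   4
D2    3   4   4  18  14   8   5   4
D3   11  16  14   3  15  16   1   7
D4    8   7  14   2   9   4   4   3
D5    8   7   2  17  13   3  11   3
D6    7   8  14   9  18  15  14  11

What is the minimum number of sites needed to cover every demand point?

2

Coverage sets (demand points within 8 of each site):
  D1: {S3, S5, S6, S7, S8}
  D2: {S1, S2, S3, S6, S7, S8}
  D3: {S4, S7, S8}
  D4: {S1, S2, S4, S6, S7, S8}
  D5: {S1, S2, S3, S6, S8}
  D6: {S1, S2}
No single site covers all 8 demand points.
But {D1, D4} covers everything, so the minimum is 2.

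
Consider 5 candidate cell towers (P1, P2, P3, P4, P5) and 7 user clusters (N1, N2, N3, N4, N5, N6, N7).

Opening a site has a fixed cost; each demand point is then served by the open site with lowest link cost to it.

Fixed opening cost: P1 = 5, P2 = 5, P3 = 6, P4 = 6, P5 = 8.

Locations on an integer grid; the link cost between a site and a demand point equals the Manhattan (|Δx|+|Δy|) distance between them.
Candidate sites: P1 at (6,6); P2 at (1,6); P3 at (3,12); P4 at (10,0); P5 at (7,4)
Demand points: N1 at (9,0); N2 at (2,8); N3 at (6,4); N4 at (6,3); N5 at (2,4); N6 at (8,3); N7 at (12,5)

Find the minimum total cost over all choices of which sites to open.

Open {P2, P5}: assign each demand point to its cheapest open site.
  N1→P5 6, N2→P2 3, N3→P5 1, N4→P5 2, N5→P2 3, N6→P5 2, N7→P5 6
  link cost 23, fixed 13 → total 36.
Compare {P2, P4, P5}: link cost 18 + fixed 19 = 37.
Compare {P5}: link cost 31 + fixed 8 = 39.
Compare {P4, P5}: link cost 26 + fixed 14 = 40.
All other subsets cost ≥ 37. Minimum total cost: 36.

36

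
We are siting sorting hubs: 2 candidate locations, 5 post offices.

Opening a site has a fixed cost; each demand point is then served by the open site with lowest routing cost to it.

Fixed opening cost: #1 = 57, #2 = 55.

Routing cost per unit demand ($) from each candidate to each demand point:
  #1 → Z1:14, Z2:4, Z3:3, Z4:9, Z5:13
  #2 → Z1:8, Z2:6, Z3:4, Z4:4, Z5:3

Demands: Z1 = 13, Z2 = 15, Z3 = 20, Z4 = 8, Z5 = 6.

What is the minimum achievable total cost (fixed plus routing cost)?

379

Open {#2}: assign each demand point to its cheapest open site.
  Z1→#2 13×8=104, Z2→#2 15×6=90, Z3→#2 20×4=80, Z4→#2 8×4=32, Z5→#2 6×3=18
  routing cost 324, fixed 55 → total 379.
Compare {#1, #2}: routing cost 274 + fixed 112 = 386.
Compare {#1}: routing cost 452 + fixed 57 = 509.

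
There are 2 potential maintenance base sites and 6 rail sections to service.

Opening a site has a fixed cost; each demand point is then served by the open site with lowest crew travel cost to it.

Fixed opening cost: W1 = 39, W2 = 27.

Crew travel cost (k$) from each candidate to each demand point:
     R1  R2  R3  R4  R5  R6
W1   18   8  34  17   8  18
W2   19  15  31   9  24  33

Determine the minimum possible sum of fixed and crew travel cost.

Open {W1}: assign each demand point to its cheapest open site.
  R1→W1 18, R2→W1 8, R3→W1 34, R4→W1 17, R5→W1 8, R6→W1 18
  crew travel cost 103, fixed 39 → total 142.
Compare {W2}: crew travel cost 131 + fixed 27 = 158.
Compare {W1, W2}: crew travel cost 92 + fixed 66 = 158.

142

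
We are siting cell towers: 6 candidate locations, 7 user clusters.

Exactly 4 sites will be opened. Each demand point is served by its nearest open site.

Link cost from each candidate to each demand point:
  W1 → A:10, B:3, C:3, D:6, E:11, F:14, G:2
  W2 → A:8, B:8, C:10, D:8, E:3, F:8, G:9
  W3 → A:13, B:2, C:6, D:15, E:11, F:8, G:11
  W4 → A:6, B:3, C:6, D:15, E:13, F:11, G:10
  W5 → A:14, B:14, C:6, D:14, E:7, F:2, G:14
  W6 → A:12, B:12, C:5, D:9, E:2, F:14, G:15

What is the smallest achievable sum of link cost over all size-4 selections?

24

Open {W1, W4, W5, W6}.
  A→W4 6, B→W1 3, C→W1 3, D→W1 6, E→W6 2, F→W5 2, G→W1 2  ⇒ total 24.
Compare {W1, W2, W4, W5}: total 25.
Compare {W1, W2, W3, W5}: total 26.
No size-4 selection does better; minimum is 24.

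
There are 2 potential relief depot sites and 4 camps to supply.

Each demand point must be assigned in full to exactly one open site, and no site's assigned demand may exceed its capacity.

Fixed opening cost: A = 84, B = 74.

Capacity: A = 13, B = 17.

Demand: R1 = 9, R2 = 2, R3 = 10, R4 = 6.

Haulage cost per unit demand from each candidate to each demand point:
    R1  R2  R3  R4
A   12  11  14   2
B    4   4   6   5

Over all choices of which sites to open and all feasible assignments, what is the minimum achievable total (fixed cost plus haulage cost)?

Open {A, B}; cheapest assignment that respects the capacities:
  A (cap 13, load 10): R3 — cost 10×14 = 140
  B (cap 17, load 17): R1, R2, R4 — cost 9×4 + 2×4 + 6×5 = 74
  Shipping 214, fixed 158 → total 372.
  Any other capacity-feasible assignment to {A, B} ships for at least 214.
Total demand is 27 and no other set of sites has combined capacity ≥ 27, so {A, B} is the only feasible choice of open sites. Minimum: 372.

372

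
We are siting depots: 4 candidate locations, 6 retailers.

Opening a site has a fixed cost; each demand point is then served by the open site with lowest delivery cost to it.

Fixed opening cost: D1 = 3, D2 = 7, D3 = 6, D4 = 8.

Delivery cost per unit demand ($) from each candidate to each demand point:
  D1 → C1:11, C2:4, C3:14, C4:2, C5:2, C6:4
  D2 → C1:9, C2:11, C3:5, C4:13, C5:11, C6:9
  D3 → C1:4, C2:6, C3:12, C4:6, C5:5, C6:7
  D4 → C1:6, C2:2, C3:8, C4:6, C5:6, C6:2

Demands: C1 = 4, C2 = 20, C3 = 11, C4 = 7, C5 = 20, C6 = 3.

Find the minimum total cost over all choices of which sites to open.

195

Open {D1, D2, D3, D4}: assign each demand point to its cheapest open site.
  C1→D3 4×4=16, C2→D4 20×2=40, C3→D2 11×5=55, C4→D1 7×2=14, C5→D1 20×2=40, C6→D4 3×2=6
  delivery cost 171, fixed 24 → total 195.
Compare {D1, D2, D4}: delivery cost 179 + fixed 18 = 197.
Compare {D1, D3, D4}: delivery cost 204 + fixed 17 = 221.
Compare {D1, D4}: delivery cost 212 + fixed 11 = 223.
All other subsets cost ≥ 197. Minimum total cost: 195.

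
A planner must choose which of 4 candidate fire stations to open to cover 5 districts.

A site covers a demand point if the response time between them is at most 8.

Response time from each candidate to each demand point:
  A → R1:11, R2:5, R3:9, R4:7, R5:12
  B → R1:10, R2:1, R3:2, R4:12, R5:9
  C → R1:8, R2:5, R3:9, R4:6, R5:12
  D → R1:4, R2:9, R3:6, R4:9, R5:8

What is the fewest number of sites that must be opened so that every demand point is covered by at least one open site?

Coverage sets (demand points within 8 of each site):
  A: {R2, R4}
  B: {R2, R3}
  C: {R1, R2, R4}
  D: {R1, R3, R5}
No single site covers all 5 demand points.
But {A, D} covers everything, so the minimum is 2.

2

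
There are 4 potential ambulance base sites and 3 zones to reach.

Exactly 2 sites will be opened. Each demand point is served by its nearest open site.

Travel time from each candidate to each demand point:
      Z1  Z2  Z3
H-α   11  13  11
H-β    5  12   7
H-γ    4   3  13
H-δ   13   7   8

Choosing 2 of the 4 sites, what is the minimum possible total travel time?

Open {H-β, H-γ}.
  Z1→H-γ 4, Z2→H-γ 3, Z3→H-β 7  ⇒ total 14.
Compare {H-γ, H-δ}: total 15.
Compare {H-α, H-γ}: total 18.
No size-2 selection does better; minimum is 14.

14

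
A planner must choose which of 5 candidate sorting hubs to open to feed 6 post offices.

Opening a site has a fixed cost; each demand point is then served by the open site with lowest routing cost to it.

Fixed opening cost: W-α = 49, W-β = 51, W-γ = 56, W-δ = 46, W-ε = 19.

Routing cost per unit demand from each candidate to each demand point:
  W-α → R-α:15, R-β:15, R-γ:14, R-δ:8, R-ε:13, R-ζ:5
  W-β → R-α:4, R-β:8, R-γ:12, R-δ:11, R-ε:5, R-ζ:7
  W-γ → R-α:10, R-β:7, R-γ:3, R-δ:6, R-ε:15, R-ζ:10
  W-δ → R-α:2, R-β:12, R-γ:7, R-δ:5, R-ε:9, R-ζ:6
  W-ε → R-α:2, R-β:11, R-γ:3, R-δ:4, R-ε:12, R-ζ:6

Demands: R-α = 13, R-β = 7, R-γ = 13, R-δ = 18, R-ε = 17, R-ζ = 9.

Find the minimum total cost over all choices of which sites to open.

Open {W-β, W-ε}: assign each demand point to its cheapest open site.
  R-α→W-ε 13×2=26, R-β→W-β 7×8=56, R-γ→W-ε 13×3=39, R-δ→W-ε 18×4=72, R-ε→W-β 17×5=85, R-ζ→W-ε 9×6=54
  routing cost 332, fixed 70 → total 402.
Compare {W-α, W-β, W-ε}: routing cost 323 + fixed 119 = 442.
Compare {W-β, W-δ, W-ε}: routing cost 332 + fixed 116 = 448.
Compare {W-β, W-γ, W-ε}: routing cost 325 + fixed 126 = 451.
All other subsets cost ≥ 442. Minimum total cost: 402.

402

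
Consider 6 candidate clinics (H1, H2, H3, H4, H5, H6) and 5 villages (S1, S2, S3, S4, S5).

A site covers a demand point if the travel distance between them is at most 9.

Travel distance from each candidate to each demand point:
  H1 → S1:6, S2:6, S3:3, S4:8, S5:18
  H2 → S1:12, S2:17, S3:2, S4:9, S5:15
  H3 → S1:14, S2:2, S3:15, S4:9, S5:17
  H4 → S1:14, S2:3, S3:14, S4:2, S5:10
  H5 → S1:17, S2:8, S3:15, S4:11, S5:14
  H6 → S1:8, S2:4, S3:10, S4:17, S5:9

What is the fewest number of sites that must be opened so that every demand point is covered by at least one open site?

Coverage sets (demand points within 9 of each site):
  H1: {S1, S2, S3, S4}
  H2: {S3, S4}
  H3: {S2, S4}
  H4: {S2, S4}
  H5: {S2}
  H6: {S1, S2, S5}
No single site covers all 5 demand points.
But {H1, H6} covers everything, so the minimum is 2.

2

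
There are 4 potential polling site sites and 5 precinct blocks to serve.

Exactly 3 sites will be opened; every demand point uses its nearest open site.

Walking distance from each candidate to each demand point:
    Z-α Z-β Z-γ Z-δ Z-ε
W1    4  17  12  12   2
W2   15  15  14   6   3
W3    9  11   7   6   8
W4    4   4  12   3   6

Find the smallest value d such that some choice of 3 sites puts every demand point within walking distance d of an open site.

7

Open {W1, W3, W4}.
  Farthest demand point is Z-γ at walking distance 7 (to W3); all others are ≤ 7.
With {W2, W3, W4} the worst case is 7.
With {W1, W2, W3} the worst case is 11.
No size-3 selection achieves below 7.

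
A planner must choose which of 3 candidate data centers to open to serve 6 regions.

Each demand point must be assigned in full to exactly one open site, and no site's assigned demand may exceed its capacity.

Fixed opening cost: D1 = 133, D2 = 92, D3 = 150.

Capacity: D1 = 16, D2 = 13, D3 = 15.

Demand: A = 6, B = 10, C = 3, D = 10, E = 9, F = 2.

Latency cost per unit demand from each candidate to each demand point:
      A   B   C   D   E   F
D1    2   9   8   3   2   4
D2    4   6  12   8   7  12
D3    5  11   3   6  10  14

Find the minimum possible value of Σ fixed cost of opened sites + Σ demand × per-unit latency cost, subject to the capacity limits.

558

Open {D1, D2, D3}; cheapest assignment that respects the capacities:
  D1 (cap 16, load 15): A, E — cost 6×2 + 9×2 = 30
  D2 (cap 13, load 12): B, F — cost 10×6 + 2×12 = 84
  D3 (cap 15, load 13): C, D — cost 3×3 + 10×6 = 69
  Shipping 183, fixed 375 → total 558.
  Any other capacity-feasible assignment to {D1, D2, D3} ships for at least 183.
Total demand is 40 and no other set of sites has combined capacity ≥ 40, so {D1, D2, D3} is the only feasible choice of open sites. Minimum: 558.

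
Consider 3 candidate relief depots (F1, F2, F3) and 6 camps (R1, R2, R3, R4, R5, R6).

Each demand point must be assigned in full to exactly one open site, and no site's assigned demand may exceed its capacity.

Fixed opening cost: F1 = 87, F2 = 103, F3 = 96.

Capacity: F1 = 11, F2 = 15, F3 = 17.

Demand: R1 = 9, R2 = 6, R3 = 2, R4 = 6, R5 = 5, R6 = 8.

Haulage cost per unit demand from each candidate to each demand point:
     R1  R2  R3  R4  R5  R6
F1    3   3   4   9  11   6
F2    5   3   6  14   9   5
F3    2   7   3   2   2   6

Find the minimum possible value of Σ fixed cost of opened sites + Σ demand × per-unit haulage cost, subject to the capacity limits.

399

Open {F1, F2, F3}; cheapest assignment that respects the capacities:
  F1 (cap 11, load 9): R1 — cost 9×3 = 27
  F2 (cap 15, load 14): R2, R6 — cost 6×3 + 8×5 = 58
  F3 (cap 17, load 13): R3, R4, R5 — cost 2×3 + 6×2 + 5×2 = 28
  Shipping 113, fixed 286 → total 399.
  Any other capacity-feasible assignment to {F1, F2, F3} ships for at least 113.
Total demand is 36 and no other set of sites has combined capacity ≥ 36, so {F1, F2, F3} is the only feasible choice of open sites. Minimum: 399.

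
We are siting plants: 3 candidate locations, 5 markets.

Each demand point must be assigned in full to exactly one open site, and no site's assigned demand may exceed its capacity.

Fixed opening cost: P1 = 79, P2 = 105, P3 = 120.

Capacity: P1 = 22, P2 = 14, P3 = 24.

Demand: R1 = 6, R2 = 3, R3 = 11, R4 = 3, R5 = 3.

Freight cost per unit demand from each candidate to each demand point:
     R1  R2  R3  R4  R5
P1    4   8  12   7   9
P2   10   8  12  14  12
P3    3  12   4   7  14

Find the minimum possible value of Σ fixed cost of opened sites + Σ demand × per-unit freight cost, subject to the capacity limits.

333

Open {P1, P3}; cheapest assignment that respects the capacities:
  P1 (cap 22, load 9): R2, R4, R5 — cost 3×8 + 3×7 + 3×9 = 72
  P3 (cap 24, load 17): R1, R3 — cost 6×3 + 11×4 = 62
  Shipping 134, fixed 199 → total 333.
  Any other capacity-feasible assignment to {P1, P3} ships for at least 134.
Compare {P2, P3}: its best feasible assignment gives total 368.
Compare {P1, P2}: its best feasible assignment gives total 412.
Every other set of open sites that can feasibly serve all demand totals ≥ 368 even under its best assignment. Minimum: 333.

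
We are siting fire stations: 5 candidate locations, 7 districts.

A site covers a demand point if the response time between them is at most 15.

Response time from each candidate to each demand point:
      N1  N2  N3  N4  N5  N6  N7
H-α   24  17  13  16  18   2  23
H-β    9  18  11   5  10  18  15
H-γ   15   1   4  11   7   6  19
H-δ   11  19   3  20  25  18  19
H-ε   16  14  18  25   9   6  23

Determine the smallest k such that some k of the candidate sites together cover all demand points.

2

Coverage sets (demand points within 15 of each site):
  H-α: {N3, N6}
  H-β: {N1, N3, N4, N5, N7}
  H-γ: {N1, N2, N3, N4, N5, N6}
  H-δ: {N1, N3}
  H-ε: {N2, N5, N6}
No single site covers all 7 demand points.
But {H-β, H-γ} covers everything, so the minimum is 2.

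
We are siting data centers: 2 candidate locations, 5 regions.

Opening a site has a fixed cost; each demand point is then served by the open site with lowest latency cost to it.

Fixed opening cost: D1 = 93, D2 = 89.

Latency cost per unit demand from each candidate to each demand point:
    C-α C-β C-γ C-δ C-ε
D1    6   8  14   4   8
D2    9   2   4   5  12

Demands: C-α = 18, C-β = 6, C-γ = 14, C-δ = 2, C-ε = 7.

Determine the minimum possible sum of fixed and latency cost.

Open {D2}: assign each demand point to its cheapest open site.
  C-α→D2 18×9=162, C-β→D2 6×2=12, C-γ→D2 14×4=56, C-δ→D2 2×5=10, C-ε→D2 7×12=84
  latency cost 324, fixed 89 → total 413.
Compare {D1, D2}: latency cost 240 + fixed 182 = 422.
Compare {D1}: latency cost 416 + fixed 93 = 509.

413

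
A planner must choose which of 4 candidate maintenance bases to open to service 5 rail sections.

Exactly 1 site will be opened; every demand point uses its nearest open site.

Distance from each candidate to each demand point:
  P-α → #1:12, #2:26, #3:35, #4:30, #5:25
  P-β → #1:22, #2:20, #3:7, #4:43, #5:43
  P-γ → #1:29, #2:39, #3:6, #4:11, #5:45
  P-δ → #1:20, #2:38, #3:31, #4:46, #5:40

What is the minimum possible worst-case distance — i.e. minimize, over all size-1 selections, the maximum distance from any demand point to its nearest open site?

Open {P-α}.
  Farthest demand point is #3 at distance 35 (to P-α); all others are ≤ 35.
With {P-β} the worst case is 43.
With {P-γ} the worst case is 45.
No size-1 selection achieves below 35.

35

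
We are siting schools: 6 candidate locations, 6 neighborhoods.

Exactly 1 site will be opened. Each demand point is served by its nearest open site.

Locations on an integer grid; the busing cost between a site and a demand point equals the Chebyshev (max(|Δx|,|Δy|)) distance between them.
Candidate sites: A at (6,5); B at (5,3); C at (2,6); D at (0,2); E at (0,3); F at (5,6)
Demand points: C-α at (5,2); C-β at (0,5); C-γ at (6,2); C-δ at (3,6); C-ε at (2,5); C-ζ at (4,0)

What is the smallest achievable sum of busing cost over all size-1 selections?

Open {B}.
  C-α→B 1, C-β→B 5, C-γ→B 1, C-δ→B 3, C-ε→B 3, C-ζ→B 3  ⇒ total 16.
Compare {C}: total 18.
Compare {E}: total 22.
No size-1 selection does better; minimum is 16.

16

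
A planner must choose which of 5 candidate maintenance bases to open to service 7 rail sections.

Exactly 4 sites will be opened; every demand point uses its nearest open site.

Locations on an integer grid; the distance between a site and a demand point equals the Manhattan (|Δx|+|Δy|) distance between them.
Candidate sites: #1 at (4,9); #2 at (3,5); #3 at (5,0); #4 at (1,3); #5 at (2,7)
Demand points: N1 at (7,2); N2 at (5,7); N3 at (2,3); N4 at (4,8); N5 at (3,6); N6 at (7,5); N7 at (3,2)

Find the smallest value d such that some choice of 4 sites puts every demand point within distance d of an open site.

4

Open {#1, #2, #3, #4}.
  Farthest demand point is N1 at distance 4 (to #3); all others are ≤ 4.
With {#1, #2, #3, #5} the worst case is 4.
With {#2, #3, #4, #5} the worst case is 4.
No size-4 selection achieves below 4.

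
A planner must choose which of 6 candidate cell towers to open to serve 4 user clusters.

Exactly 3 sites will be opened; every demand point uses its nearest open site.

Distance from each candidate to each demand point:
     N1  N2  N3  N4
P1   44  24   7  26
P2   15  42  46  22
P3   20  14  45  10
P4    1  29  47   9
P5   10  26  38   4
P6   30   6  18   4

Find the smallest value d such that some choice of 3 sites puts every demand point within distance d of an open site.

Open {P1, P4, P6}.
  Farthest demand point is N3 at distance 7 (to P1); all others are ≤ 7.
With {P1, P5, P6} the worst case is 10.
With {P1, P3, P4} the worst case is 14.
No size-3 selection achieves below 7.

7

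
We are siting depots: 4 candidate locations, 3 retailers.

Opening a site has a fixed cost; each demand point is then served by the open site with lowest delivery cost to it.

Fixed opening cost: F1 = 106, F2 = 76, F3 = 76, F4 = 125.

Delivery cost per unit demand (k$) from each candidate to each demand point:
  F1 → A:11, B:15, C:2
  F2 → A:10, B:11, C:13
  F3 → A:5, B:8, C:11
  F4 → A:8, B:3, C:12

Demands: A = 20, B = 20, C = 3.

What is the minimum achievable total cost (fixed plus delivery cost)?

Open {F3}: assign each demand point to its cheapest open site.
  A→F3 20×5=100, B→F3 20×8=160, C→F3 3×11=33
  delivery cost 293, fixed 76 → total 369.
Compare {F4}: delivery cost 256 + fixed 125 = 381.
Compare {F3, F4}: delivery cost 193 + fixed 201 = 394.
Compare {F2, F3}: delivery cost 293 + fixed 152 = 445.
All other subsets cost ≥ 381. Minimum total cost: 369.

369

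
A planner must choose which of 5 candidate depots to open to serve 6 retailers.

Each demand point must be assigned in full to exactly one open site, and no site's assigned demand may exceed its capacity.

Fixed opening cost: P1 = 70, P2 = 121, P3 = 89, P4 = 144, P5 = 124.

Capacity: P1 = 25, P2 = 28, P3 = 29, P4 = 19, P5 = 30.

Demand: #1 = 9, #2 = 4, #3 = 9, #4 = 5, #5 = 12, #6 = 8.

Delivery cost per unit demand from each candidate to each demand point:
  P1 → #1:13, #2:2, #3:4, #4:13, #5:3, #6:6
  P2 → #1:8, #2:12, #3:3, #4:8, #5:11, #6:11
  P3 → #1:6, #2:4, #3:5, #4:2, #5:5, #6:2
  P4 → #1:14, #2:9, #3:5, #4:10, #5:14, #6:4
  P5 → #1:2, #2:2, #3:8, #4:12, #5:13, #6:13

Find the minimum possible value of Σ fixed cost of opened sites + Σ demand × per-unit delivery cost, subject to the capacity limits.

319

Open {P1, P3}; cheapest assignment that respects the capacities:
  P1 (cap 25, load 25): #2, #3, #5 — cost 4×2 + 9×4 + 12×3 = 80
  P3 (cap 29, load 22): #1, #4, #6 — cost 9×6 + 5×2 + 8×2 = 80
  Shipping 160, fixed 159 → total 319.
  Any other capacity-feasible assignment to {P1, P3} ships for at least 160.
Compare {P3, P5}: its best feasible assignment gives total 397.
Compare {P1, P3, P5}: its best feasible assignment gives total 407.
Every other set of open sites that can feasibly serve all demand totals ≥ 397 even under its best assignment. Minimum: 319.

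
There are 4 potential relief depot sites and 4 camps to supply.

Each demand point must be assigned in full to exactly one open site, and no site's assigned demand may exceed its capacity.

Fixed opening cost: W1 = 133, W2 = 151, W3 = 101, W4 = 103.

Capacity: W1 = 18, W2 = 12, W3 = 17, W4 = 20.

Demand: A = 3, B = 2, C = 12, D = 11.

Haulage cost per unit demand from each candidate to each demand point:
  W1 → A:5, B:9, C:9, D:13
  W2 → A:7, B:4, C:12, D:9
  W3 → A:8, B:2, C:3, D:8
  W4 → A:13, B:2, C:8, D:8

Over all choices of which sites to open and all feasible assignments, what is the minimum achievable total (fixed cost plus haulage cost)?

Open {W3, W4}; cheapest assignment that respects the capacities:
  W3 (cap 17, load 17): A, B, C — cost 3×8 + 2×2 + 12×3 = 64
  W4 (cap 20, load 11): D — cost 11×8 = 88
  Shipping 152, fixed 204 → total 356.
  Any other capacity-feasible assignment to {W3, W4} ships for at least 152.
Compare {W2, W3}: its best feasible assignment gives total 415.
Compare {W1, W3}: its best feasible assignment gives total 432.
Every other set of open sites that can feasibly serve all demand totals ≥ 415 even under its best assignment. Minimum: 356.

356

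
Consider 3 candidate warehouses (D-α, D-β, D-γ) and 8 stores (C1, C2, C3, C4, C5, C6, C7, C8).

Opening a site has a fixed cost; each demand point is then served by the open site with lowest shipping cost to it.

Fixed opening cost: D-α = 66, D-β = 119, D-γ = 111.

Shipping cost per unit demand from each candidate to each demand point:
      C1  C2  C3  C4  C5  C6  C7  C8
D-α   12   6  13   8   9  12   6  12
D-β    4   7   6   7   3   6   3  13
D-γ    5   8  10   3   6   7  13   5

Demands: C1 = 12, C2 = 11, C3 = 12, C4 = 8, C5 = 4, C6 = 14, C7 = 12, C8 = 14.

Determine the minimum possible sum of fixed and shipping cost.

Open {D-β, D-γ}: assign each demand point to its cheapest open site.
  C1→D-β 12×4=48, C2→D-β 11×7=77, C3→D-β 12×6=72, C4→D-γ 8×3=24, C5→D-β 4×3=12, C6→D-β 14×6=84, C7→D-β 12×3=36, C8→D-γ 14×5=70
  shipping cost 423, fixed 230 → total 653.
Compare {D-β}: shipping cost 567 + fixed 119 = 686.
Compare {D-α, D-β, D-γ}: shipping cost 412 + fixed 296 = 708.
Compare {D-α, D-γ}: shipping cost 534 + fixed 177 = 711.
All other subsets cost ≥ 686. Minimum total cost: 653.

653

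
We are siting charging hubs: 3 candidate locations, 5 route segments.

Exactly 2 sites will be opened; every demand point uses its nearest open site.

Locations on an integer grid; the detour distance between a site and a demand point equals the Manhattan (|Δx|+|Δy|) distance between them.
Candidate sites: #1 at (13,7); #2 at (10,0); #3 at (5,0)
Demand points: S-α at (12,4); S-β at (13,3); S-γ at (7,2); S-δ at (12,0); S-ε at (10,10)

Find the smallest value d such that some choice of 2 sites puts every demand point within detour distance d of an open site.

6

Open {#1, #2}.
  Farthest demand point is S-ε at detour distance 6 (to #1); all others are ≤ 6.
With {#1, #3} the worst case is 7.
With {#2, #3} the worst case is 10.
No size-2 selection achieves below 6.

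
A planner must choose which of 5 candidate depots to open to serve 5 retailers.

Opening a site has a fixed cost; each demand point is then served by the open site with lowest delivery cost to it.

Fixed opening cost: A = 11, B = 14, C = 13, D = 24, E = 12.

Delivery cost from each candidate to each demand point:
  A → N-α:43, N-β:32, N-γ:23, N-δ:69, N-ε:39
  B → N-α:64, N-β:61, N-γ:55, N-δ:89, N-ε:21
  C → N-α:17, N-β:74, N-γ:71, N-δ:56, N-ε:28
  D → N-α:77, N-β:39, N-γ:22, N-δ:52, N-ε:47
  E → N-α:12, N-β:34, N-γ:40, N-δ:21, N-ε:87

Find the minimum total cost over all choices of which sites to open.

Open {A, B, E}: assign each demand point to its cheapest open site.
  N-α→E 12, N-β→A 32, N-γ→A 23, N-δ→E 21, N-ε→B 21
  delivery cost 109, fixed 37 → total 146.
Compare {A, E}: delivery cost 127 + fixed 23 = 150.
Compare {A, C, E}: delivery cost 116 + fixed 36 = 152.
Compare {B, E}: delivery cost 128 + fixed 26 = 154.
All other subsets cost ≥ 150. Minimum total cost: 146.

146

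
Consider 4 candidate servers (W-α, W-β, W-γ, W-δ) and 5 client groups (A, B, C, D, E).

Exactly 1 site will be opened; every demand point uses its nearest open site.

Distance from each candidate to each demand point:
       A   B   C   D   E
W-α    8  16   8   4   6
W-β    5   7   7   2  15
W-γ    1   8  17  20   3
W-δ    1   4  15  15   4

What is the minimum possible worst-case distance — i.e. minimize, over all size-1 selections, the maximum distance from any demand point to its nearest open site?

15

Open {W-β}.
  Farthest demand point is E at distance 15 (to W-β); all others are ≤ 15.
With {W-δ} the worst case is 15.
With {W-α} the worst case is 16.
No size-1 selection achieves below 15.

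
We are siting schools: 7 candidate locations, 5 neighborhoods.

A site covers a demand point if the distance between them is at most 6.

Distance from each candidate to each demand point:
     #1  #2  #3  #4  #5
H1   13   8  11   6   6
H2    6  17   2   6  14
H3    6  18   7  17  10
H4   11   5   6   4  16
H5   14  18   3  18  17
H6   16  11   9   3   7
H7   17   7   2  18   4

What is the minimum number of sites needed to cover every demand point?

3

Coverage sets (demand points within 6 of each site):
  H1: {#4, #5}
  H2: {#1, #3, #4}
  H3: {#1}
  H4: {#2, #3, #4}
  H5: {#3}
  H6: {#4}
  H7: {#3, #5}
No 2 sites suffice: every size-2 union leaves at least one demand point uncovered.
But {H1, H2, H4} covers everything, so the minimum is 3.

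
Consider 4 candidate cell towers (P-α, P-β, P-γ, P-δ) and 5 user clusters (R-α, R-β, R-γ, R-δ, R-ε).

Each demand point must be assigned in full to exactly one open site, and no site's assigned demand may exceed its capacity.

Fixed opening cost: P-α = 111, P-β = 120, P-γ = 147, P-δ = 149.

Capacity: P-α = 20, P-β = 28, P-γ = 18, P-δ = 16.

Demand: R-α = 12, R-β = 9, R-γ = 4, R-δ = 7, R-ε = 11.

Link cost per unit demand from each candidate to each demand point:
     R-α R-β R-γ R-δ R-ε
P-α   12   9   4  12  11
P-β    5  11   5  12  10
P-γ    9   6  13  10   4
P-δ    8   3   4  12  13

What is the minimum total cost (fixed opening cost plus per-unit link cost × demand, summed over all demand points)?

560

Open {P-β, P-γ}; cheapest assignment that respects the capacities:
  P-β (cap 28, load 25): R-α, R-β, R-γ — cost 12×5 + 9×11 + 4×5 = 179
  P-γ (cap 18, load 18): R-δ, R-ε — cost 7×10 + 11×4 = 114
  Shipping 293, fixed 267 → total 560.
  Any other capacity-feasible assignment to {P-β, P-γ} ships for at least 293.
Compare {P-β, P-δ}: its best feasible assignment gives total 570.
Compare {P-α, P-β}: its best feasible assignment gives total 582.
Every other set of open sites that can feasibly serve all demand totals ≥ 570 even under its best assignment. Minimum: 560.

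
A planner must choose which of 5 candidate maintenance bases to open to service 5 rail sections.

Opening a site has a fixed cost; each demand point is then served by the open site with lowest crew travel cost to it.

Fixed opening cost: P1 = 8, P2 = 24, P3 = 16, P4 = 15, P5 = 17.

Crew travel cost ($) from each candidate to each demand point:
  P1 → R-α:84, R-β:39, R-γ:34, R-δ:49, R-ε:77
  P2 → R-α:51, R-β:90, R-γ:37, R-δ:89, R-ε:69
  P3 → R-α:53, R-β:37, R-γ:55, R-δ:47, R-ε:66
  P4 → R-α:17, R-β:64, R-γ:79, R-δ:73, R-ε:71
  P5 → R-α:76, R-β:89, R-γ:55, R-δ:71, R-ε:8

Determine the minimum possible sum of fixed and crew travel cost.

Open {P1, P4, P5}: assign each demand point to its cheapest open site.
  R-α→P4 17, R-β→P1 39, R-γ→P1 34, R-δ→P1 49, R-ε→P5 8
  crew travel cost 147, fixed 40 → total 187.
Compare {P1, P3, P4, P5}: crew travel cost 143 + fixed 56 = 199.
Compare {P1, P2, P4, P5}: crew travel cost 147 + fixed 64 = 211.
Compare {P3, P4, P5}: crew travel cost 164 + fixed 48 = 212.
All other subsets cost ≥ 199. Minimum total cost: 187.

187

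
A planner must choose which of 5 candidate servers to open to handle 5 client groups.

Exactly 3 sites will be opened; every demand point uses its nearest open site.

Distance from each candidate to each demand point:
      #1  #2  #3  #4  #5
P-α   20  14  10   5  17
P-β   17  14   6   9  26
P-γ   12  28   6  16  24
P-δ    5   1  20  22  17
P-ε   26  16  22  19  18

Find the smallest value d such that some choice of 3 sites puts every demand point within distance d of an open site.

Open {P-α, P-β, P-γ}.
  Farthest demand point is #5 at distance 17 (to P-α); all others are ≤ 17.
With {P-α, P-β, P-δ} the worst case is 17.
With {P-α, P-β, P-ε} the worst case is 17.
No size-3 selection achieves below 17.

17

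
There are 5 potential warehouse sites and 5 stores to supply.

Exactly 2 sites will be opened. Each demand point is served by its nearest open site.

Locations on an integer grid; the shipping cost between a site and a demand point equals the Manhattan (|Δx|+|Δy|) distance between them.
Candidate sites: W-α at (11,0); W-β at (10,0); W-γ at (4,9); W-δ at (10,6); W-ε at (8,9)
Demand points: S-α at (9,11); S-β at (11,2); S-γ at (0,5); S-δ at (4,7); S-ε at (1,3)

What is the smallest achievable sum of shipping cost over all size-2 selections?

Open {W-α, W-γ}.
  S-α→W-γ 7, S-β→W-α 2, S-γ→W-γ 8, S-δ→W-γ 2, S-ε→W-γ 9  ⇒ total 28.
Compare {W-β, W-γ}: total 29.
Compare {W-γ, W-δ}: total 30.
No size-2 selection does better; minimum is 28.

28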